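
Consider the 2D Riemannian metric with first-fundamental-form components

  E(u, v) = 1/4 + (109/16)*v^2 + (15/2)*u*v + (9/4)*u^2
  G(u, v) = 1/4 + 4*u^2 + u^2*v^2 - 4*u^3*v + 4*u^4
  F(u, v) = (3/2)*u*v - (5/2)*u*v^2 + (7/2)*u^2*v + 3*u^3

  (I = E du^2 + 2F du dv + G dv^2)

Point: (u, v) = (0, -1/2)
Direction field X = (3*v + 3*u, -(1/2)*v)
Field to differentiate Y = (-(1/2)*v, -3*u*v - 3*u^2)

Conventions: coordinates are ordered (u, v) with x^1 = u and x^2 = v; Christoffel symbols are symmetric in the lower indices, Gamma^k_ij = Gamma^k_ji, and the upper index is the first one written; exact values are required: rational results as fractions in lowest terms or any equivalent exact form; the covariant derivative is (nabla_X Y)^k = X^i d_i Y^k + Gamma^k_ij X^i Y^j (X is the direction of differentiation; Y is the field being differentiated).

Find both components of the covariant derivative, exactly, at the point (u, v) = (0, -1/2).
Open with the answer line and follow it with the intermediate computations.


Answer: (nabla_X Y)^u = 63/500, (nabla_X Y)^v = -339/64

E = 125/64, F = 0, G = 1/4 at the point
E_u = -15/4, E_v = -109/16, F_u = -11/8, F_v = 0, G_u = 0, G_v = 0
EG - F^2 = 125/256;  g^inv = (256/125) * [[1/4, 0], [0, 125/64]]
first-kind symbols [ij,l] = (1/2)(d_i g_jl + d_j g_il - d_l g_ij): [uu,u] = E_u/2 = -15/8, [uu,v] = F_u - E_v/2 = 65/32, [uv,u] = E_v/2 = -109/32, [uv,v] = G_u/2 = 0, [vv,u] = F_v - G_u/2 = 0, [vv,v] = G_v/2 = 0
Gamma^u_ij = (G*[ij,u] - F*[ij,v])/(EG - F^2), Gamma^v_ij = (E*[ij,v] - F*[ij,u])/(EG - F^2)
Gamma_uuu = -24/25, Gamma_uuv = -218/125, Gamma_uvv = 0, Gamma_vuu = 65/8, Gamma_vuv = 0, Gamma_vvv = 0
X = (-3/2, 1/4), Y = (1/4, 0) at the point


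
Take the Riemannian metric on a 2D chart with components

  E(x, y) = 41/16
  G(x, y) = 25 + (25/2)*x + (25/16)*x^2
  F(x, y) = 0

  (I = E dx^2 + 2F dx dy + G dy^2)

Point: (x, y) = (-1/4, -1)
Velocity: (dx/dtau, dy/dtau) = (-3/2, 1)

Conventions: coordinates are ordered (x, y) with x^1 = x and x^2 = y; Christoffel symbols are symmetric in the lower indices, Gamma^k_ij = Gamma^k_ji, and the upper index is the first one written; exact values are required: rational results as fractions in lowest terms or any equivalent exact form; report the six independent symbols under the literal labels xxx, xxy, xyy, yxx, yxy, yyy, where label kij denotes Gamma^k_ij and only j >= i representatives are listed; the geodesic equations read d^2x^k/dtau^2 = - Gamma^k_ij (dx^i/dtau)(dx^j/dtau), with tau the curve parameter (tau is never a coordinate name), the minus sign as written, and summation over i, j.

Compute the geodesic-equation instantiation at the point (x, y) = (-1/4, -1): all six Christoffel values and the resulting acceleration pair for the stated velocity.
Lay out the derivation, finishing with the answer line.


E = 41/16, F = 0, G = 5625/256 at the point
E_x = 0, E_y = 0, F_x = 0, F_y = 0, G_x = 375/32, G_y = 0
EG - F^2 = 230625/4096;  g^inv = (4096/230625) * [[5625/256, 0], [0, 41/16]]
first-kind symbols [ij,l] = (1/2)(d_i g_jl + d_j g_il - d_l g_ij): [xx,x] = E_x/2 = 0, [xx,y] = F_x - E_y/2 = 0, [xy,x] = E_y/2 = 0, [xy,y] = G_x/2 = 375/64, [yy,x] = F_y - G_x/2 = -375/64, [yy,y] = G_y/2 = 0
Gamma^x_ij = (G*[ij,x] - F*[ij,y])/(EG - F^2), Gamma^y_ij = (E*[ij,y] - F*[ij,x])/(EG - F^2)
Gamma_xxx = 0, Gamma_xxy = 0, Gamma_xyy = -375/164, Gamma_yxx = 0, Gamma_yxy = 4/15, Gamma_yyy = 0
d^2x/dtau^2 = -(Gamma_xxx*(-3/2)^2 + 2*Gamma_xxy*(-3/2)*(1) + Gamma_xyy*(1)^2) = 375/164
d^2y/dtau^2 = -(Gamma_yxx*(-3/2)^2 + 2*Gamma_yxy*(-3/2)*(1) + Gamma_yyy*(1)^2) = 4/5

Answer: Gamma_xxx = 0, Gamma_xxy = 0, Gamma_xyy = -375/164, Gamma_yxx = 0, Gamma_yxy = 4/15, Gamma_yyy = 0; accelerations (d^2x/dtau^2, d^2y/dtau^2) = (375/164, 4/5)


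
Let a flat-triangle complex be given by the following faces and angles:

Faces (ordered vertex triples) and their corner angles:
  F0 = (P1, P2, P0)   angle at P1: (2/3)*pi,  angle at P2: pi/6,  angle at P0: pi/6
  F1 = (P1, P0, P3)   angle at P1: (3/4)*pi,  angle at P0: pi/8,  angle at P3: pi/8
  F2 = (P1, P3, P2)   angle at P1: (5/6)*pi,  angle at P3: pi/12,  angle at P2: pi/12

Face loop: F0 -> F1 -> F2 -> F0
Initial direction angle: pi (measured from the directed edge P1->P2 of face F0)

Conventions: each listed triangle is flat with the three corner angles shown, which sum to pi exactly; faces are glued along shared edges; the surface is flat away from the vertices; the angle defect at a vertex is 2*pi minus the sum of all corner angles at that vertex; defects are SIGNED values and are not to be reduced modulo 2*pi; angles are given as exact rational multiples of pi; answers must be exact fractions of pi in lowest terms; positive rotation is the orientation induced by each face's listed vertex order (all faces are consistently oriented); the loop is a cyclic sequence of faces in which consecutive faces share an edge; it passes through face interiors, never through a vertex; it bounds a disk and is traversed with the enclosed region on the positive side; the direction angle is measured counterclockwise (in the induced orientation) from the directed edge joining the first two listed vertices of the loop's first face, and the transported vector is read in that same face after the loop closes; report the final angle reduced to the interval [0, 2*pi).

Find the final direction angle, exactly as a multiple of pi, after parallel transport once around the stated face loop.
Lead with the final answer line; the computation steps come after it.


Answer: final direction angle = (3/4)*pi

enclosed vertex P1: corner angles sum to (9/4)*pi, defect = 2*pi - (9/4)*pi = -pi/4
summing the enclosed defects onto the initial angle, mod 2*pi in the induced orientation:
final angle = pi - pi/4 = (3/4)*pi (mod 2*pi)


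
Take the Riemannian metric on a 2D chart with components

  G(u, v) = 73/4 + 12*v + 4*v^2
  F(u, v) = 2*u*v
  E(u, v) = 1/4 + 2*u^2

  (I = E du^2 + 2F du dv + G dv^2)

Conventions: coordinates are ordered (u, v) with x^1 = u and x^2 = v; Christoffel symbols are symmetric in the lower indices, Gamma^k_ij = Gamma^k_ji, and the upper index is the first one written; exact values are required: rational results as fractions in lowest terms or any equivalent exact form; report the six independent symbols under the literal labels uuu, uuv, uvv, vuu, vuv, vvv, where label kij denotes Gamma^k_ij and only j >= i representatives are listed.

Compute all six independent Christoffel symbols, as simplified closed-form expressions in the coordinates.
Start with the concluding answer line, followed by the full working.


Answer: Gamma_uuu = (64*u*v^2 + 384*u*v + 584*u)/(64*u^2*v^2 + 384*u^2*v + 584*u^2 + 16*v^2 + 48*v + 73), Gamma_uuv = 0, Gamma_uvv = (192*u*v + 584*u)/(64*u^2*v^2 + 384*u^2*v + 584*u^2 + 16*v^2 + 48*v + 73), Gamma_vuu = 8*v/(64*u^2*v^2 + 384*u^2*v + 584*u^2 + 16*v^2 + 48*v + 73), Gamma_vuv = 0, Gamma_vvv = (64*u^2*v + 192*u^2 + 16*v + 24)/(64*u^2*v^2 + 384*u^2*v + 584*u^2 + 16*v^2 + 48*v + 73)

E = 1/4 + 2*u^2; F = 2*u*v; G = 73/4 + 12*v + 4*v^2
Gamma^k_ij = (1/2) g^{kl} (d_i g_jl + d_j g_il - d_l g_ij), with g^inv = (1/(EG-F^2)) [[G, -F], [-F, E]]
first partials: E_u = 4*u, E_v = 0, F_u = 2*v, F_v = 2*u, G_u = 0, G_v = 12 + 8*v
D = EG - F^2 = 73/16 + 3*v + v^2 + (73/2)*u^2 + 24*u^2*v + 4*u^2*v^2
expanded: Gamma^u_uu = (G E_u - 2F F_u + F E_v)/(2D), Gamma^u_uv = (G E_v - F G_u)/(2D), Gamma^u_vv = (2G F_v - G G_u - F G_v)/(2D), Gamma^v_uu = (2E F_u - E E_v - F E_u)/(2D), Gamma^v_uv = (E G_u - F E_v)/(2D), Gamma^v_vv = (E G_v - 2F F_v + F G_u)/(2D); substitute and cancel common factors


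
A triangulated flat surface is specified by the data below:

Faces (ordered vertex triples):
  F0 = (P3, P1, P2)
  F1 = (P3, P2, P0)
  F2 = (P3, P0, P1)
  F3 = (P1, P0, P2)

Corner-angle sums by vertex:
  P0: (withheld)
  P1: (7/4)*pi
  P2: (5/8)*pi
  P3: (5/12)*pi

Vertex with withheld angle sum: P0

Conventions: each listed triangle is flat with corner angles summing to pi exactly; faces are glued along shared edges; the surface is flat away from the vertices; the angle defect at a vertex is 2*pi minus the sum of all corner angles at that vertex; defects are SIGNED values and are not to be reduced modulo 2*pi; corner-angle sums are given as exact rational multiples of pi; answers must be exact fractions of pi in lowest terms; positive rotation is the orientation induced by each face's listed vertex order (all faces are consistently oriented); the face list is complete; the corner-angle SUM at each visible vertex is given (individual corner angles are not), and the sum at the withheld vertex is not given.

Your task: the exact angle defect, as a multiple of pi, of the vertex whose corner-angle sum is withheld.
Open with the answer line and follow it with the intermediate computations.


Answer: defect(P0) = (19/24)*pi

V = 4, E = 6, F = 4; chi = V - E + F = 2
Gauss-Bonnet: total defect = 2*pi*chi = 4*pi; visible defects sum to (77/24)*pi


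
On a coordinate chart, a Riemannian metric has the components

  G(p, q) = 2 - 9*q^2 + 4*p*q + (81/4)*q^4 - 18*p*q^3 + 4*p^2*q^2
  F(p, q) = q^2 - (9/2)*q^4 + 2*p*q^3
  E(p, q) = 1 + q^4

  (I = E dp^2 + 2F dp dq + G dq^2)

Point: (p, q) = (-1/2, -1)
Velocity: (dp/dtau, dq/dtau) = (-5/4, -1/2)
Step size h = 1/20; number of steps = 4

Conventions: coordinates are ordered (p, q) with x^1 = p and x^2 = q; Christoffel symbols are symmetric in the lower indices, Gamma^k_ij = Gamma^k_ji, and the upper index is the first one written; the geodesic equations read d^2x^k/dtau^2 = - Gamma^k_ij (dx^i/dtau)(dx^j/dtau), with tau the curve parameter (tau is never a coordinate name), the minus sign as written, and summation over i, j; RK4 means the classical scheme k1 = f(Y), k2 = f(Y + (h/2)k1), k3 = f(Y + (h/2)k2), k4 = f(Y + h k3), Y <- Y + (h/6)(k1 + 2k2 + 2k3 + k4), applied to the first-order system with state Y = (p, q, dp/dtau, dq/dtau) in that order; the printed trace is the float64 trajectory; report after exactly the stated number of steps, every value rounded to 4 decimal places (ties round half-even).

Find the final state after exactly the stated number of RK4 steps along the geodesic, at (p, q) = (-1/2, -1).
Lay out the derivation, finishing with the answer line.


f(Y) = (dp/dtau, dq/dtau, -Gamma^p_ij Y'^i Y'^j, -Gamma^q_ij Y'^i Y'^j) with the Gammas evaluated at the stage position; h = 0.050000; intermediate values shown to 6 dp
step 0: p = -0.5000, q = -1.0000, dp/dtau = -1.2500, dq/dtau = -0.5000
step 1:
  k1: at (p, q) = (-0.500000, -1.000000), (dp/dtau, dq/dtau) = (-1.250000, -0.500000); Gamma_ppp = 0.000000, Gamma_ppq = -0.242424, Gamma_pqq = 0.969697, Gamma_qpp = 0.000000, Gamma_qpq = 0.606061, Gamma_qqq = -2.424242; k1 = (-1.250000, -0.500000, 0.060606, -0.151515)
  k2: at (p, q) = (-0.531250, -1.012500), (dp/dtau, dq/dtau) = (-1.248485, -0.503788); Gamma_ppp = 0.000000, Gamma_ppq = -0.244532, Gamma_pqq = 0.972089, Gamma_qpp = 0.000000, Gamma_qpq = 0.605254, Gamma_qqq = -2.406073; k2 = (-1.248485, -0.503788, 0.060889, -0.150709)
  k3: at (p, q) = (-0.531212, -1.012595), (dp/dtau, dq/dtau) = (-1.248478, -0.503768); Gamma_ppp = 0.000000, Gamma_ppq = -0.244466, Gamma_pqq = 0.971851, Gamma_qpp = 0.000000, Gamma_qpq = 0.605179, Gamma_qqq = -2.405827; k3 = (-1.248478, -0.503768, 0.060873, -0.150691)
  k4: at (p, q) = (-0.562424, -1.025188), (dp/dtau, dq/dtau) = (-1.246956, -0.507535); Gamma_ppp = 0.000000, Gamma_ppq = -0.246499, Gamma_pqq = 0.974015, Gamma_qpp = 0.000000, Gamma_qpq = 0.604249, Gamma_qqq = -2.387626; k4 = (-1.246956, -0.507535, 0.061108, -0.149794)
  Y <- Y + (h/6)(k1 + 2k2 + 2k3 + k4): p = -0.5624, q = -1.0252, dp/dtau = -1.2470, dq/dtau = -0.5075
step 2:
  k1: at (p, q) = (-0.562424, -1.025189), (dp/dtau, dq/dtau) = (-1.246956, -0.507534); Gamma_ppp = 0.000000, Gamma_ppq = -0.246499, Gamma_pqq = 0.974014, Gamma_qpp = 0.000000, Gamma_qpq = 0.604249, Gamma_qqq = -2.387625; k1 = (-1.246956, -0.507534, 0.061108, -0.149795)
  k2: at (p, q) = (-0.593598, -1.037877), (dp/dtau, dq/dtau) = (-1.245429, -0.511279); Gamma_ppp = 0.000000, Gamma_ppq = -0.248455, Gamma_pqq = 0.975947, Gamma_qpp = 0.000000, Gamma_qpq = 0.603196, Gamma_qqq = -2.369393; k2 = (-1.245429, -0.511279, 0.061294, -0.148810)
  k3: at (p, q) = (-0.593560, -1.037971), (dp/dtau, dq/dtau) = (-1.245424, -0.511254); Gamma_ppp = 0.000000, Gamma_ppq = -0.248389, Gamma_pqq = 0.975710, Gamma_qpp = 0.000000, Gamma_qpq = 0.603121, Gamma_qqq = -2.369153; k3 = (-1.245424, -0.511254, 0.061281, -0.148797)
  k4: at (p, q) = (-0.624695, -1.050751), (dp/dtau, dq/dtau) = (-1.243892, -0.514974); Gamma_ppp = 0.000000, Gamma_ppq = -0.250268, Gamma_pqq = 0.977416, Gamma_qpp = 0.000000, Gamma_qpq = 0.601950, Gamma_qqq = -2.350903; k4 = (-1.243892, -0.514974, 0.061420, -0.147730)
  Y <- Y + (h/6)(k1 + 2k2 + 2k3 + k4): p = -0.6247, q = -1.0508, dp/dtau = -1.2439, dq/dtau = -0.5150
step 3:
  k1: at (p, q) = (-0.624695, -1.050752), (dp/dtau, dq/dtau) = (-1.243892, -0.514974); Gamma_ppp = 0.000000, Gamma_ppq = -0.250268, Gamma_pqq = 0.977415, Gamma_qpp = 0.000000, Gamma_qpq = 0.601950, Gamma_qqq = -2.350902; k1 = (-1.243892, -0.514974, 0.061420, -0.147730)
  k2: at (p, q) = (-0.655793, -1.063626), (dp/dtau, dq/dtau) = (-1.242357, -0.518667); Gamma_ppp = 0.000000, Gamma_ppq = -0.252068, Gamma_pqq = 0.978891, Gamma_qpp = 0.000000, Gamma_qpq = 0.600662, Gamma_qqq = -2.332633; k2 = (-1.242357, -0.518667, 0.061513, -0.146582)
  k3: at (p, q) = (-0.655754, -1.063719), (dp/dtau, dq/dtau) = (-1.242355, -0.518638); Gamma_ppp = 0.000000, Gamma_ppq = -0.252002, Gamma_pqq = 0.978656, Gamma_qpp = 0.000000, Gamma_qpq = 0.600588, Gamma_qqq = -2.332399; k3 = (-1.242355, -0.518638, 0.061502, -0.146575)
  k4: at (p, q) = (-0.686813, -1.076684), (dp/dtau, dq/dtau) = (-1.240817, -0.522302); Gamma_ppp = 0.000000, Gamma_ppq = -0.253724, Gamma_pqq = 0.979907, Gamma_qpp = 0.000000, Gamma_qpq = 0.599188, Gamma_qqq = -2.314126; k4 = (-1.240817, -0.522302, 0.061549, -0.145353)
  Y <- Y + (h/6)(k1 + 2k2 + 2k3 + k4): p = -0.6868, q = -1.0767, dp/dtau = -1.2408, dq/dtau = -0.5223
step 4:
  k1: at (p, q) = (-0.686813, -1.076684), (dp/dtau, dq/dtau) = (-1.240817, -0.522302); Gamma_ppp = 0.000000, Gamma_ppq = -0.253723, Gamma_pqq = 0.979906, Gamma_qpp = 0.000000, Gamma_qpq = 0.599188, Gamma_qqq = -2.314125; k1 = (-1.240817, -0.522302, 0.061549, -0.145353)
  k2: at (p, q) = (-0.717834, -1.089742), (dp/dtau, dq/dtau) = (-1.239279, -0.525936); Gamma_ppp = 0.000000, Gamma_ppq = -0.255365, Gamma_pqq = 0.980928, Gamma_qpp = 0.000000, Gamma_qpq = 0.597677, Gamma_qqq = -2.295847; k2 = (-1.239279, -0.525936, 0.061551, -0.144059)
  k3: at (p, q) = (-0.717795, -1.089833), (dp/dtau, dq/dtau) = (-1.239279, -0.525904); Gamma_ppp = 0.000000, Gamma_ppq = -0.255299, Gamma_pqq = 0.980697, Gamma_qpp = 0.000000, Gamma_qpq = 0.597604, Gamma_qqq = -2.295620; k3 = (-1.239279, -0.525904, 0.061541, -0.144056)
  k4: at (p, q) = (-0.748777, -1.102979), (dp/dtau, dq/dtau) = (-1.237740, -0.529505); Gamma_ppp = 0.000000, Gamma_ppq = -0.256861, Gamma_pqq = 0.981499, Gamma_qpp = 0.000000, Gamma_qpq = 0.595988, Gamma_qqq = -2.277350; k4 = (-1.237740, -0.529505, 0.061500, -0.142696)
  Y <- Y + (h/6)(k1 + 2k2 + 2k3 + k4): p = -0.7488, q = -1.1030, dp/dtau = -1.2377, dq/dtau = -0.5295

Answer: p = -0.7488, q = -1.1030, dp/dtau = -1.2377, dq/dtau = -0.5295


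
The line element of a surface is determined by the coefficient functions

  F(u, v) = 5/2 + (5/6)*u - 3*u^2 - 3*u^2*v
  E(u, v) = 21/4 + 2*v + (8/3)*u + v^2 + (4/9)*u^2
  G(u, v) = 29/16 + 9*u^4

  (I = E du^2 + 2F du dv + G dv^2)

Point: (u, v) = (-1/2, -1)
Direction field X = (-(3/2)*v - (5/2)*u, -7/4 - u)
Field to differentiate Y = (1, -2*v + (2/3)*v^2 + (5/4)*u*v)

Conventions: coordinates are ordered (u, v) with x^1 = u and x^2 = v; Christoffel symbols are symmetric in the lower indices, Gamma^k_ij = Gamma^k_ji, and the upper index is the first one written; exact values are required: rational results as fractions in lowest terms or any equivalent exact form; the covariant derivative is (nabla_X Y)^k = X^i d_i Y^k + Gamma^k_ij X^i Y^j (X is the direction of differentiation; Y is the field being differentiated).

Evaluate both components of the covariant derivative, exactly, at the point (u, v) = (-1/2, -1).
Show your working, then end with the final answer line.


E = 109/36, F = 25/12, G = 19/8 at the point
E_u = 20/9, E_v = 0, F_u = 5/6, F_v = -3/4, G_u = -9/2, G_v = 0
EG - F^2 = 821/288;  g^inv = (288/821) * [[19/8, -25/12], [-25/12, 109/36]]
first-kind symbols [ij,l] = (1/2)(d_i g_jl + d_j g_il - d_l g_ij): [uu,u] = E_u/2 = 10/9, [uu,v] = F_u - E_v/2 = 5/6, [uv,u] = E_v/2 = 0, [uv,v] = G_u/2 = -9/4, [vv,u] = F_v - G_u/2 = 3/2, [vv,v] = G_v/2 = 0
Gamma^u_ij = (G*[ij,u] - F*[ij,v])/(EG - F^2), Gamma^v_ij = (E*[ij,v] - F*[ij,u])/(EG - F^2)
Gamma_uuu = 260/821, Gamma_uuv = 1350/821, Gamma_uvv = 1026/821, Gamma_vuu = 60/821, Gamma_vuv = -1962/821, Gamma_vvv = -900/821
X = (11/4, -5/4), Y = (1, 79/24) at the point

Answer: (nabla_X Y)^u = 28105/3284, (nabla_X Y)^v = -979153/78816


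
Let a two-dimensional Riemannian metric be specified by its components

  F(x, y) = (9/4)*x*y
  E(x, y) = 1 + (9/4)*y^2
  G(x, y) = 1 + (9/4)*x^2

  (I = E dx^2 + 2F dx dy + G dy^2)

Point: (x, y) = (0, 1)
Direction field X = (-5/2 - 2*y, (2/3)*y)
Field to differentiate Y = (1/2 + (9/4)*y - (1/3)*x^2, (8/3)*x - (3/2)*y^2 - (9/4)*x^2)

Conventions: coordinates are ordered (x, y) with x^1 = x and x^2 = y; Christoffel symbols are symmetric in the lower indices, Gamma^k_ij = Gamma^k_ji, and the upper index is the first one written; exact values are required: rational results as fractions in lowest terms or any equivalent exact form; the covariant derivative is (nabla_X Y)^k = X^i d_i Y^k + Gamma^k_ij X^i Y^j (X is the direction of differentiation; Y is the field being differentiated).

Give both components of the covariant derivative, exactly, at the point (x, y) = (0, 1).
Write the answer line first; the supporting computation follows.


Answer: (nabla_X Y)^x = 387/52, (nabla_X Y)^y = -14

E = 13/4, F = 0, G = 1 at the point
E_x = 0, E_y = 9/2, F_x = 9/4, F_y = 0, G_x = 0, G_y = 0
EG - F^2 = 13/4;  g^inv = (4/13) * [[1, 0], [0, 13/4]]
first-kind symbols [ij,l] = (1/2)(d_i g_jl + d_j g_il - d_l g_ij): [xx,x] = E_x/2 = 0, [xx,y] = F_x - E_y/2 = 0, [xy,x] = E_y/2 = 9/4, [xy,y] = G_x/2 = 0, [yy,x] = F_y - G_x/2 = 0, [yy,y] = G_y/2 = 0
Gamma^x_ij = (G*[ij,x] - F*[ij,y])/(EG - F^2), Gamma^y_ij = (E*[ij,y] - F*[ij,x])/(EG - F^2)
Gamma_xxx = 0, Gamma_xxy = 9/13, Gamma_xyy = 0, Gamma_yxx = 0, Gamma_yxy = 0, Gamma_yyy = 0
X = (-9/2, 2/3), Y = (11/4, -3/2) at the point


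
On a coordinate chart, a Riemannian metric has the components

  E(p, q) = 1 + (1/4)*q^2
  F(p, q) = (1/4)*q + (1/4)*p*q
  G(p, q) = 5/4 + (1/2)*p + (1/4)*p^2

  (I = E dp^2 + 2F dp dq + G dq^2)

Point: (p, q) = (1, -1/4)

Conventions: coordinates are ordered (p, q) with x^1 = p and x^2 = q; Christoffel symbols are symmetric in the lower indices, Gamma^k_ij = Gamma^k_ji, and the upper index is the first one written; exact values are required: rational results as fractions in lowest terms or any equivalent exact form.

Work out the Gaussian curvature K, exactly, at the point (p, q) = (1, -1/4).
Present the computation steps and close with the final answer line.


E = 65/64, F = -1/8, G = 2, EG - F^2 = 129/64 at the point
E_p = 0, E_q = -1/8, F_p = -1/16, F_q = 1/2, G_p = 1, G_q = 0
E_qq = 1/2, F_pq = 1/4, G_pp = 1/2
Evaluate Brioschi's two determinant matrices M1, M2 and divide by (EG - F^2)^2.
M1 = [[-E_qq/2 + F_pq - G_pp/2, E_p/2, F_p - E_q/2], [F_q - G_p/2, E, F], [G_q/2, F, G]] = [[-1/4, 0, 0], [0, 65/64, -1/8], [0, -1/8, 2]]; det M1 = -129/256
M2 = [[0, E_q/2, G_p/2], [E_q/2, E, F], [G_p/2, F, G]] = [[0, -1/16, 1/2], [-1/16, 65/64, -1/8], [1/2, -1/8, 2]]; det M2 = -65/256
det M1 - det M2 = -1/4; K = -1/4 / (129/64)^2 = -1024/16641

Answer: K = -1024/16641


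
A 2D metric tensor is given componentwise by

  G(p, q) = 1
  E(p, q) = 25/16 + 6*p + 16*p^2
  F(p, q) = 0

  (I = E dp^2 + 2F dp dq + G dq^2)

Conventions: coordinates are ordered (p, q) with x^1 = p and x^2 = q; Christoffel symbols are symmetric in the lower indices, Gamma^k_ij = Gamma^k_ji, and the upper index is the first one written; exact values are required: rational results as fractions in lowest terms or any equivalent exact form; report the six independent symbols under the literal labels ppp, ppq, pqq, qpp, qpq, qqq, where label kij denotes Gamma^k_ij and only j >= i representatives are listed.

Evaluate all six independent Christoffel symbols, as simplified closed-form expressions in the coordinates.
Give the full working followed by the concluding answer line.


E = 25/16 + 6*p + 16*p^2; F = 0; G = 1
Gamma^k_ij = (1/2) g^{kl} (d_i g_jl + d_j g_il - d_l g_ij), with g^inv = (1/(EG-F^2)) [[G, -F], [-F, E]]
first partials: E_p = 6 + 32*p, E_q = 0, F_p = 0, F_q = 0, G_p = 0, G_q = 0
D = EG - F^2 = 25/16 + 6*p + 16*p^2
expanded: Gamma^p_pp = (G E_p - 2F F_p + F E_q)/(2D), Gamma^p_pq = (G E_q - F G_p)/(2D), Gamma^p_qq = (2G F_q - G G_p - F G_q)/(2D), Gamma^q_pp = (2E F_p - E E_q - F E_p)/(2D), Gamma^q_pq = (E G_p - F E_q)/(2D), Gamma^q_qq = (E G_q - 2F F_q + F G_p)/(2D); substitute and cancel common factors

Answer: Gamma_ppp = (256*p + 48)/(256*p^2 + 96*p + 25), Gamma_ppq = 0, Gamma_pqq = 0, Gamma_qpp = 0, Gamma_qpq = 0, Gamma_qqq = 0


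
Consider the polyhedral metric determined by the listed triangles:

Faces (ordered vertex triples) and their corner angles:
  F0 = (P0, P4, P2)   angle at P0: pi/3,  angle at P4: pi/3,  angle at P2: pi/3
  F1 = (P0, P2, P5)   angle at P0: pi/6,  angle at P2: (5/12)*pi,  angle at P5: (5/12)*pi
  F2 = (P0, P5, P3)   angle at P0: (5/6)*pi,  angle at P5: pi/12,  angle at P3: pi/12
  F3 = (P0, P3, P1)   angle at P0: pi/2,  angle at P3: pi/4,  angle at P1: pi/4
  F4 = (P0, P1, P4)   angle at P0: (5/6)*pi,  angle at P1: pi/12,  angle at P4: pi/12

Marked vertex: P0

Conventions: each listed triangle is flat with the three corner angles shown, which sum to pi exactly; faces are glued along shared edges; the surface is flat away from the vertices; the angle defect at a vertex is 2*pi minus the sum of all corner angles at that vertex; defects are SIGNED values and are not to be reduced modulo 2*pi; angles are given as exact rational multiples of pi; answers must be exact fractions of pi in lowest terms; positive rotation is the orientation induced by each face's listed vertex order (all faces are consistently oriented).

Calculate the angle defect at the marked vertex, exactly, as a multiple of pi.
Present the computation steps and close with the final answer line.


Sum of corner angles at P0: (8/3)*pi
defect = 2*pi - (8/3)*pi

Answer: defect(P0) = (-2/3)*pi


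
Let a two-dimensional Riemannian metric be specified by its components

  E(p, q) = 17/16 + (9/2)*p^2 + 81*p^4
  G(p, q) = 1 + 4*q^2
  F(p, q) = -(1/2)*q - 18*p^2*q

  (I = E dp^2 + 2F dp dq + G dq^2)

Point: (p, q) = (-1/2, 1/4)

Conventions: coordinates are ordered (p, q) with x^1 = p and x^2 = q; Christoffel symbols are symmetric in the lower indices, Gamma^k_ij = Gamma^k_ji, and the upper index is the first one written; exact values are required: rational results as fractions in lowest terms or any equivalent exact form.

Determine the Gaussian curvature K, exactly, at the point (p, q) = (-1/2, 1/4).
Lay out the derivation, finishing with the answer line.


E = 29/4, F = -5/4, G = 5/4, EG - F^2 = 15/2 at the point
E_p = -45, E_q = 0, F_p = 9/2, F_q = -5, G_p = 0, G_q = 2
E_qq = 0, F_pq = 18, G_pp = 0
K follows from Brioschi's formula, (det M1 - det M2)/(EG - F^2)^2.
M1 = [[-E_qq/2 + F_pq - G_pp/2, E_p/2, F_p - E_q/2], [F_q - G_p/2, E, F], [G_q/2, F, G]] = [[18, -45/2, 9/2], [-5, 29/4, -5/4], [1, -5/4, 5/4]]; det M1 = 18
M2 = [[0, E_q/2, G_p/2], [E_q/2, E, F], [G_p/2, F, G]] = [[0, 0, 0], [0, 29/4, -5/4], [0, -5/4, 5/4]]; det M2 = 0
det M1 - det M2 = 18; K = 18 / (15/2)^2 = 8/25

Answer: K = 8/25


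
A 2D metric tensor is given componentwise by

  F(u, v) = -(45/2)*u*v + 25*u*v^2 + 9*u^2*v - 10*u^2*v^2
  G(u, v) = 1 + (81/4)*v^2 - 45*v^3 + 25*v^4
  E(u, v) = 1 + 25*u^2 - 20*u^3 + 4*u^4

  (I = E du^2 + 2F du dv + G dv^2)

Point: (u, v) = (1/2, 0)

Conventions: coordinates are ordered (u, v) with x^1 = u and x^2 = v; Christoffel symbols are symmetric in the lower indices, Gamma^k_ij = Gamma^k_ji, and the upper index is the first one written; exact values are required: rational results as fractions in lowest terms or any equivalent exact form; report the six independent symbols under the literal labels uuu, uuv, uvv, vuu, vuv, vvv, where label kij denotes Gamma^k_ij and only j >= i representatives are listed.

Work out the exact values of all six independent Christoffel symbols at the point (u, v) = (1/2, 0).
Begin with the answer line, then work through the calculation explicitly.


Answer: Gamma_uuu = 6/5, Gamma_uuv = 0, Gamma_uvv = -9/5, Gamma_vuu = 0, Gamma_vuv = 0, Gamma_vvv = 0

E = 5, F = 0, G = 1 at the point
E_u = 12, E_v = 0, F_u = 0, F_v = -9, G_u = 0, G_v = 0
EG - F^2 = 5;  g^inv = (1/5) * [[1, 0], [0, 5]]
first-kind symbols [ij,l] = (1/2)(d_i g_jl + d_j g_il - d_l g_ij): [uu,u] = E_u/2 = 6, [uu,v] = F_u - E_v/2 = 0, [uv,u] = E_v/2 = 0, [uv,v] = G_u/2 = 0, [vv,u] = F_v - G_u/2 = -9, [vv,v] = G_v/2 = 0
Gamma^u_ij = (G*[ij,u] - F*[ij,v])/(EG - F^2), Gamma^v_ij = (E*[ij,v] - F*[ij,u])/(EG - F^2)


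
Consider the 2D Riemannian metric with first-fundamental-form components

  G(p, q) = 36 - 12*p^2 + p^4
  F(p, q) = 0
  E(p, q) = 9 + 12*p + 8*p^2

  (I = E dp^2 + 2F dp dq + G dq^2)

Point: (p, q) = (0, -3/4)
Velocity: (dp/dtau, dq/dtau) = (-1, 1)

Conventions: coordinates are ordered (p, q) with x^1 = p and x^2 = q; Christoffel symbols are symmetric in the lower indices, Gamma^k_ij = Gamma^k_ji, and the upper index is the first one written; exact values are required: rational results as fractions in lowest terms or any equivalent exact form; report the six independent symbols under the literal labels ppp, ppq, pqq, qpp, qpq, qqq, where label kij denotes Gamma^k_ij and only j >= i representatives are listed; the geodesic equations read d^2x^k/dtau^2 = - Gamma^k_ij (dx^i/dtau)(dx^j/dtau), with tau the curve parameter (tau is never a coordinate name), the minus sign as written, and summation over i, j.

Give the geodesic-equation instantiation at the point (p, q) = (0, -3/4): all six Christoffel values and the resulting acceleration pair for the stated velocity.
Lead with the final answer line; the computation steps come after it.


Answer: Gamma_ppp = 2/3, Gamma_ppq = 0, Gamma_pqq = 0, Gamma_qpp = 0, Gamma_qpq = 0, Gamma_qqq = 0; accelerations (d^2p/dtau^2, d^2q/dtau^2) = (-2/3, 0)

E = 9, F = 0, G = 36 at the point
E_p = 12, E_q = 0, F_p = 0, F_q = 0, G_p = 0, G_q = 0
EG - F^2 = 324;  g^inv = (1/324) * [[36, 0], [0, 9]]
first-kind symbols [ij,l] = (1/2)(d_i g_jl + d_j g_il - d_l g_ij): [pp,p] = E_p/2 = 6, [pp,q] = F_p - E_q/2 = 0, [pq,p] = E_q/2 = 0, [pq,q] = G_p/2 = 0, [qq,p] = F_q - G_p/2 = 0, [qq,q] = G_q/2 = 0
Gamma^p_ij = (G*[ij,p] - F*[ij,q])/(EG - F^2), Gamma^q_ij = (E*[ij,q] - F*[ij,p])/(EG - F^2)
Gamma_ppp = 2/3, Gamma_ppq = 0, Gamma_pqq = 0, Gamma_qpp = 0, Gamma_qpq = 0, Gamma_qqq = 0
d^2p/dtau^2 = -(Gamma_ppp*(-1)^2 + 2*Gamma_ppq*(-1)*(1) + Gamma_pqq*(1)^2) = -2/3
d^2q/dtau^2 = -(Gamma_qpp*(-1)^2 + 2*Gamma_qpq*(-1)*(1) + Gamma_qqq*(1)^2) = 0


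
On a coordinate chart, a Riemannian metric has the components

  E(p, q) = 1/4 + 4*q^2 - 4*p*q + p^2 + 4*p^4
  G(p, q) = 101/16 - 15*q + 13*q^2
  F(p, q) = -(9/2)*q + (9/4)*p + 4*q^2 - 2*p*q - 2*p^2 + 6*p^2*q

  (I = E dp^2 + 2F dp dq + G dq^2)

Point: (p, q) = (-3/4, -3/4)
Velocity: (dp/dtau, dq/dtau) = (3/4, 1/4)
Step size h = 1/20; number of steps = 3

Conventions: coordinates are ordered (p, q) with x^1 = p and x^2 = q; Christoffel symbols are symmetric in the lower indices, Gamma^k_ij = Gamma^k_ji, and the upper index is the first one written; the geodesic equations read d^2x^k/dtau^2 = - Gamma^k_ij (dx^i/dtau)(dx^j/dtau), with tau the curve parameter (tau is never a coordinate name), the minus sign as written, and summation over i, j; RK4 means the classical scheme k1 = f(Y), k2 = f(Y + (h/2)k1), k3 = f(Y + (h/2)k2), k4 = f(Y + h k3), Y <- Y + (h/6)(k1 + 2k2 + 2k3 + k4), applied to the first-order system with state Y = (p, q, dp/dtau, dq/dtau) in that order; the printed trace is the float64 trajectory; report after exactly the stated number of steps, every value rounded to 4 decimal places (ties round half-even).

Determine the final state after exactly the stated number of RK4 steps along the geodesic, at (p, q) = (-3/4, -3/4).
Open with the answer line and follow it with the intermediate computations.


Answer: p = -0.6245, q = -0.7162, dp/dtau = 0.9320, dq/dtau = 0.1954

f(Y) = (dp/dtau, dq/dtau, -Gamma^p_ij Y'^i Y'^j, -Gamma^q_ij Y'^i Y'^j) with the Gammas evaluated at the stage position; h = 0.050000; intermediate values shown to 6 dp
step 0: p = -0.7500, q = -0.7500, dp/dtau = 0.7500, dq/dtau = 0.2500
step 1:
  k1: at (p, q) = (-0.750000, -0.750000), (dp/dtau, dq/dtau) = (0.750000, 0.250000); Gamma_ppp = -1.032545, Gamma_ppq = -0.731884, Gamma_pqq = -3.030055, Gamma_qpp = 0.567992, Gamma_qpq = -0.024825, Gamma_qqq = -0.796246; k1 = (0.750000, 0.250000, 1.044641, -0.260420)
  k2: at (p, q) = (-0.731250, -0.743750), (dp/dtau, dq/dtau) = (0.776116, 0.243489); Gamma_ppp = -1.024215, Gamma_ppq = -0.775804, Gamma_pqq = -3.188974, Gamma_qpp = 0.570035, Gamma_qpq = -0.019794, Gamma_qqq = -0.777587; k2 = (0.776116, 0.243489, 1.099224, -0.289782)
  k3: at (p, q) = (-0.730597, -0.743913), (dp/dtau, dq/dtau) = (0.777481, 0.242755); Gamma_ppp = -1.023552, Gamma_ppq = -0.777650, Gamma_pqq = -3.193274, Gamma_qpp = 0.570127, Gamma_qpq = -0.019536, Gamma_qqq = -0.776370; k3 = (0.777481, 0.242755, 1.100437, -0.291502)
  k4: at (p, q) = (-0.711126, -0.737862), (dp/dtau, dq/dtau) = (0.805022, 0.235425); Gamma_ppp = -1.013528, Gamma_ppq = -0.826169, Gamma_pqq = -3.364249, Gamma_qpp = 0.571957, Gamma_qpq = -0.013564, Gamma_qqq = -0.754067; k4 = (0.805022, 0.235425, 1.156445, -0.323727)
  Y <- Y + (h/6)(k1 + 2k2 + 2k3 + k4): p = -0.7111, q = -0.7379, dp/dtau = 0.8050, dq/dtau = 0.2354
step 2:
  k1: at (p, q) = (-0.711148, -0.737851), (dp/dtau, dq/dtau) = (0.805003, 0.235444); Gamma_ppp = -1.013557, Gamma_ppq = -0.826099, Gamma_pqq = -3.364123, Gamma_qpp = 0.571954, Gamma_qpq = -0.013575, Gamma_qqq = -0.754119; k1 = (0.805003, 0.235444, 1.156449, -0.323694)
  k2: at (p, q) = (-0.691023, -0.731965), (dp/dtau, dq/dtau) = (0.833915, 0.227352); Gamma_ppp = -1.001843, Gamma_ppq = -0.879253, Gamma_pqq = -3.547020, Gamma_qpp = 0.573505, Gamma_qpq = -0.006584, Gamma_qqq = -0.728030; k2 = (0.833915, 0.227352, 1.213435, -0.358695)
  k3: at (p, q) = (-0.690300, -0.732167), (dp/dtau, dq/dtau) = (0.835339, 0.226477); Gamma_ppp = -1.001027, Gamma_ppq = -0.881496, Gamma_pqq = -3.551921, Gamma_qpp = 0.573571, Gamma_qpq = -0.006225, Gamma_qqq = -0.726460; k3 = (0.835339, 0.226477, 1.214223, -0.360617)
  k4: at (p, q) = (-0.669381, -0.726527), (dp/dtau, dq/dtau) = (0.865715, 0.217413); Gamma_ppp = -0.987286, Gamma_ppq = -0.940163, Gamma_pqq = -3.747817, Gamma_qpp = 0.574758, Gamma_qpq = 0.002055, Gamma_qqq = -0.695721; k4 = (0.865715, 0.217413, 1.270998, -0.398647)
  Y <- Y + (h/6)(k1 + 2k2 + 2k3 + k4): p = -0.6694, q = -0.7265, dp/dtau = 0.8657, dq/dtau = 0.2174
step 3:
  k1: at (p, q) = (-0.669405, -0.726513), (dp/dtau, dq/dtau) = (0.865693, 0.217436); Gamma_ppp = -0.987320, Gamma_ppq = -0.940083, Gamma_pqq = -3.747691, Gamma_qpp = 0.574756, Gamma_qpq = 0.002041, Gamma_qqq = -0.695785; k1 = (0.865693, 0.217436, 1.271016, -0.398609)
  k2: at (p, q) = (-0.647762, -0.721077), (dp/dtau, dq/dtau) = (0.897468, 0.207471); Gamma_ppp = -0.971581, Gamma_ppq = -1.004253, Gamma_pqq = -3.956130, Gamma_qpp = 0.575500, Gamma_qpq = 0.011706, Gamma_qqq = -0.660263; k2 = (0.897468, 0.207471, 1.326828, -0.439476)
  k3: at (p, q) = (-0.646968, -0.721326), (dp/dtau, dq/dtau) = (0.898864, 0.206449); Gamma_ppp = -0.970594, Gamma_ppq = -1.006940, Gamma_pqq = -3.961524, Gamma_qpp = 0.575524, Gamma_qpq = 0.012199, Gamma_qqq = -0.658271; k3 = (0.898864, 0.206449, 1.326758, -0.441470)
  k4: at (p, q) = (-0.624461, -0.716191), (dp/dtau, dq/dtau) = (0.932031, 0.195363); Gamma_ppp = -0.952511, Gamma_ppq = -1.077507, Gamma_pqq = -4.182943, Gamma_qpp = 0.575704, Gamma_qpq = 0.023595, Gamma_qqq = -0.617006; k4 = (0.932031, 0.195363, 1.379471, -0.485147)
  Y <- Y + (h/6)(k1 + 2k2 + 2k3 + k4): p = -0.6245, q = -0.7162, dp/dtau = 0.9320, dq/dtau = 0.1954


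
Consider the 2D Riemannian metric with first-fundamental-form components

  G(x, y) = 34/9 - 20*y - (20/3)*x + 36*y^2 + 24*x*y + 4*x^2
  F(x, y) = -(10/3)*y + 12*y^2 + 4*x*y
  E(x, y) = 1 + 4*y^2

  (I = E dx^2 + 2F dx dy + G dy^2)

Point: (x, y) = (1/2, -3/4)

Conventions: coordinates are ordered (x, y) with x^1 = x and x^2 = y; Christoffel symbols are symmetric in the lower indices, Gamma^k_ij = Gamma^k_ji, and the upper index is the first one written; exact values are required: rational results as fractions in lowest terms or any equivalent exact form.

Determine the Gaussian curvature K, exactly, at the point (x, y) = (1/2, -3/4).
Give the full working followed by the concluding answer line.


E = 13/4, F = 31/4, G = 997/36, EG - F^2 = 539/18 at the point
E_x = 0, E_y = -6, F_x = -3, F_y = -58/3, G_x = -62/3, G_y = -62
E_yy = 8, F_xy = 4, G_xx = 8
Brioschi: K = (det M1 - det M2) / (EG - F^2)^2 with the standard first/second-derivative matrices M1, M2.
M1 = [[-E_yy/2 + F_xy - G_xx/2, E_x/2, F_x - E_y/2], [F_y - G_x/2, E, F], [G_y/2, F, G]] = [[-4, 0, 0], [-9, 13/4, 31/4], [-31, 31/4, 997/36]]; det M1 = -1078/9
M2 = [[0, E_y/2, G_x/2], [E_y/2, E, F], [G_x/2, F, G]] = [[0, -3, -31/3], [-3, 13/4, 31/4], [-31/3, 31/4, 997/36]]; det M2 = -1042/9
det M1 - det M2 = -4; K = -4 / (539/18)^2 = -1296/290521

Answer: K = -1296/290521


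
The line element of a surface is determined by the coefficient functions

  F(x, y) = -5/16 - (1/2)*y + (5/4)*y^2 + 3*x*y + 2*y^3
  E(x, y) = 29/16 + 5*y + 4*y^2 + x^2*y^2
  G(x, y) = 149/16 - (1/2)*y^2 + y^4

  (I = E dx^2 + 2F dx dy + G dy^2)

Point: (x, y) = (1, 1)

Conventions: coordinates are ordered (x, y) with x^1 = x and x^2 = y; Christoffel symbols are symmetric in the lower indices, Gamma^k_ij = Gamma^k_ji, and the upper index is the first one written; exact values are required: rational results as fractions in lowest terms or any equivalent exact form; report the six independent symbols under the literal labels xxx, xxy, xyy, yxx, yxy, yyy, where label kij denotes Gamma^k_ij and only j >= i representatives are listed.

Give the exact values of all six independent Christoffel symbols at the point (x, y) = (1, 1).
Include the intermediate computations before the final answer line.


E = 189/16, F = 87/16, G = 157/16 at the point
E_x = 2, E_y = 15, F_x = 3, F_y = 11, G_x = 0, G_y = 3
EG - F^2 = 2763/32;  g^inv = (32/2763) * [[157/16, -87/16], [-87/16, 189/16]]
first-kind symbols [ij,l] = (1/2)(d_i g_jl + d_j g_il - d_l g_ij): [xx,x] = E_x/2 = 1, [xx,y] = F_x - E_y/2 = -9/2, [xy,x] = E_y/2 = 15/2, [xy,y] = G_x/2 = 0, [yy,x] = F_y - G_x/2 = 11, [yy,y] = G_y/2 = 3/2
Gamma^x_ij = (G*[ij,x] - F*[ij,y])/(EG - F^2), Gamma^y_ij = (E*[ij,y] - F*[ij,x])/(EG - F^2)

Answer: Gamma_xxx = 1097/2763, Gamma_xxy = 785/921, Gamma_xyy = 3193/2763, Gamma_yxx = -625/921, Gamma_yxy = -145/307, Gamma_yyy = -449/921


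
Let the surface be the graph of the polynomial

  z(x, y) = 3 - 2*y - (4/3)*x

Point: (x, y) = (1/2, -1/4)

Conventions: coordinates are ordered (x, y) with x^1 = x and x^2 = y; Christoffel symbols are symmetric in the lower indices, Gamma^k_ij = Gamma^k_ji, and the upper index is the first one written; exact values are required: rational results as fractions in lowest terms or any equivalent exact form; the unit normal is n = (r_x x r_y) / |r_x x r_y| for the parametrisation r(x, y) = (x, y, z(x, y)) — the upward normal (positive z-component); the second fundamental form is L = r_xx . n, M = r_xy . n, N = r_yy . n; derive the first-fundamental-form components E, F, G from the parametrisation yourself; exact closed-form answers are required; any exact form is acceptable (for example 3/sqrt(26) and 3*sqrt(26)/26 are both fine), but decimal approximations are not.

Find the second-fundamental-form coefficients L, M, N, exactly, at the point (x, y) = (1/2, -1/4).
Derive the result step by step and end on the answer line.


z_x = -4/3, z_y = -2, z_xx = 0, z_xy = 0, z_yy = 0
E = 25/9, F = 8/3, G = 5; answer radicand W^2 = 61/9
unnormalised second-form numerators: l = 0, m = 0, n = 0; L = l/sqrt(61/9), and similarly M = m/sqrt(W^2), N = n/sqrt(W^2)

Answer: L = 0, M = 0, N = 0


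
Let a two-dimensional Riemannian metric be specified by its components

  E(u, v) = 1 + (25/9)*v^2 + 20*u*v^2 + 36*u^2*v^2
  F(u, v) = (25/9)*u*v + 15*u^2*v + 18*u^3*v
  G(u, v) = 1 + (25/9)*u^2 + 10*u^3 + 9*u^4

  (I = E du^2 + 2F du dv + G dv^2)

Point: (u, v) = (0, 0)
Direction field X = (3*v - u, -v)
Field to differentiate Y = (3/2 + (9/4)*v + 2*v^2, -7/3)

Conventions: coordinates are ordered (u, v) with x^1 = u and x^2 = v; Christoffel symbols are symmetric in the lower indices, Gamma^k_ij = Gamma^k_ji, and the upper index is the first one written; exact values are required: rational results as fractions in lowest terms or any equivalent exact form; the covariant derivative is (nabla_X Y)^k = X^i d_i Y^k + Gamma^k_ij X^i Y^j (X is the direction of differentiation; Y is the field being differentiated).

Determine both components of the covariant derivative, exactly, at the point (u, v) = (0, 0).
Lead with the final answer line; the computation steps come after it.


Answer: (nabla_X Y)^u = 0, (nabla_X Y)^v = 0

E = 1, F = 0, G = 1 at the point
E_u = 0, E_v = 0, F_u = 0, F_v = 0, G_u = 0, G_v = 0
EG - F^2 = 1;  g^inv = (1) * [[1, 0], [0, 1]]
first-kind symbols [ij,l] = (1/2)(d_i g_jl + d_j g_il - d_l g_ij): [uu,u] = E_u/2 = 0, [uu,v] = F_u - E_v/2 = 0, [uv,u] = E_v/2 = 0, [uv,v] = G_u/2 = 0, [vv,u] = F_v - G_u/2 = 0, [vv,v] = G_v/2 = 0
Gamma^u_ij = (G*[ij,u] - F*[ij,v])/(EG - F^2), Gamma^v_ij = (E*[ij,v] - F*[ij,u])/(EG - F^2)
Gamma_uuu = 0, Gamma_uuv = 0, Gamma_uvv = 0, Gamma_vuu = 0, Gamma_vuv = 0, Gamma_vvv = 0
X = (0, 0), Y = (3/2, -7/3) at the point


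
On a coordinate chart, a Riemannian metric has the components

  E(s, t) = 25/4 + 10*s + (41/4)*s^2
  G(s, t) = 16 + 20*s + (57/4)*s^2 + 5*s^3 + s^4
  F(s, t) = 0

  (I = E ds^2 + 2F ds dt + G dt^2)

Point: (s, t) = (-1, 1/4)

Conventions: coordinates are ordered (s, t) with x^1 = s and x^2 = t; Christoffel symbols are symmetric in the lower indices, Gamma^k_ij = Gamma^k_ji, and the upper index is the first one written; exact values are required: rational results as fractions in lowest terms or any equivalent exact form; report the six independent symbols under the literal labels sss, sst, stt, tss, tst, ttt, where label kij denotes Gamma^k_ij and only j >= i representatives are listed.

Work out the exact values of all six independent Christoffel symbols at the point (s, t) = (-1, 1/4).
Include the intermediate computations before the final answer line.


E = 13/2, F = 0, G = 25/4 at the point
E_s = -21/2, E_t = 0, F_s = 0, F_t = 0, G_s = 5/2, G_t = 0
EG - F^2 = 325/8;  g^inv = (8/325) * [[25/4, 0], [0, 13/2]]
first-kind symbols [ij,l] = (1/2)(d_i g_jl + d_j g_il - d_l g_ij): [ss,s] = E_s/2 = -21/4, [ss,t] = F_s - E_t/2 = 0, [st,s] = E_t/2 = 0, [st,t] = G_s/2 = 5/4, [tt,s] = F_t - G_s/2 = -5/4, [tt,t] = G_t/2 = 0
Gamma^s_ij = (G*[ij,s] - F*[ij,t])/(EG - F^2), Gamma^t_ij = (E*[ij,t] - F*[ij,s])/(EG - F^2)

Answer: Gamma_sss = -21/26, Gamma_sst = 0, Gamma_stt = -5/26, Gamma_tss = 0, Gamma_tst = 1/5, Gamma_ttt = 0


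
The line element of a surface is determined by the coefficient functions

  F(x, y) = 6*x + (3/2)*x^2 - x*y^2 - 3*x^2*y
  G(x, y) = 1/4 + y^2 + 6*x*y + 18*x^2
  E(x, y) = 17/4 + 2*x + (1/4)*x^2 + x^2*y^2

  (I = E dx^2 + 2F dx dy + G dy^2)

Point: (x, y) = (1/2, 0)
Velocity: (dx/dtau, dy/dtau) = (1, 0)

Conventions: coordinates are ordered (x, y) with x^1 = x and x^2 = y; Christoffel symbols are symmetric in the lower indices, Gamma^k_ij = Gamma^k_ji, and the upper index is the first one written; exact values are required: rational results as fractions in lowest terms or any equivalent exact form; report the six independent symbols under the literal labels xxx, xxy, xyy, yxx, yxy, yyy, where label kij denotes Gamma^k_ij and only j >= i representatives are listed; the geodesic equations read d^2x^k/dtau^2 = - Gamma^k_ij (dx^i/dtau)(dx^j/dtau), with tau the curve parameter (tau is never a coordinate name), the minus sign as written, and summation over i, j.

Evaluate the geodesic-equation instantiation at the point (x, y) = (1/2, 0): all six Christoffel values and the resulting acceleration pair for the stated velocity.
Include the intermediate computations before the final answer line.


E = 85/16, F = 27/8, G = 19/4 at the point
E_x = 9/4, E_y = 0, F_x = 15/2, F_y = -3/4, G_x = 18, G_y = 3
EG - F^2 = 443/32;  g^inv = (32/443) * [[19/4, -27/8], [-27/8, 85/16]]
first-kind symbols [ij,l] = (1/2)(d_i g_jl + d_j g_il - d_l g_ij): [xx,x] = E_x/2 = 9/8, [xx,y] = F_x - E_y/2 = 15/2, [xy,x] = E_y/2 = 0, [xy,y] = G_x/2 = 9, [yy,x] = F_y - G_x/2 = -39/4, [yy,y] = G_y/2 = 3/2
Gamma^x_ij = (G*[ij,x] - F*[ij,y])/(EG - F^2), Gamma^y_ij = (E*[ij,y] - F*[ij,x])/(EG - F^2)
Gamma_xxx = -639/443, Gamma_xxy = -972/443, Gamma_xyy = -1644/443, Gamma_yxx = 2307/886, Gamma_yxy = 1530/443, Gamma_yyy = 1308/443
d^2x/dtau^2 = -(Gamma_xxx*(1)^2 + 2*Gamma_xxy*(1)*(0) + Gamma_xyy*(0)^2) = 639/443
d^2y/dtau^2 = -(Gamma_yxx*(1)^2 + 2*Gamma_yxy*(1)*(0) + Gamma_yyy*(0)^2) = -2307/886

Answer: Gamma_xxx = -639/443, Gamma_xxy = -972/443, Gamma_xyy = -1644/443, Gamma_yxx = 2307/886, Gamma_yxy = 1530/443, Gamma_yyy = 1308/443; accelerations (d^2x/dtau^2, d^2y/dtau^2) = (639/443, -2307/886)
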